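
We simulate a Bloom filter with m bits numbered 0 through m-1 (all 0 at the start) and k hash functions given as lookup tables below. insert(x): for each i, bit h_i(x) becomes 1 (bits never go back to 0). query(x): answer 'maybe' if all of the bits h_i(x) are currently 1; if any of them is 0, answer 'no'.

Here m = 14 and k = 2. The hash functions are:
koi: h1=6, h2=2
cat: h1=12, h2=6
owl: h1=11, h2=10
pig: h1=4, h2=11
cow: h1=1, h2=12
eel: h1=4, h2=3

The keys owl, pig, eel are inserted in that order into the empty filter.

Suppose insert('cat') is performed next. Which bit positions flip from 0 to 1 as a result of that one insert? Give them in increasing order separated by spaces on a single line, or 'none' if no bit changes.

Start: bits=00000000000000
After insert 'owl': sets bits 10 11 -> bits=00000000001100
After insert 'pig': sets bits 4 11 -> bits=00001000001100
After insert 'eel': sets bits 3 4 -> bits=00011000001100
insert 'cat' would touch bits 6 12; currently bit6=0, bit12=0
Bits that are 0 among those (would change 0->1): 6 12

Answer: 6 12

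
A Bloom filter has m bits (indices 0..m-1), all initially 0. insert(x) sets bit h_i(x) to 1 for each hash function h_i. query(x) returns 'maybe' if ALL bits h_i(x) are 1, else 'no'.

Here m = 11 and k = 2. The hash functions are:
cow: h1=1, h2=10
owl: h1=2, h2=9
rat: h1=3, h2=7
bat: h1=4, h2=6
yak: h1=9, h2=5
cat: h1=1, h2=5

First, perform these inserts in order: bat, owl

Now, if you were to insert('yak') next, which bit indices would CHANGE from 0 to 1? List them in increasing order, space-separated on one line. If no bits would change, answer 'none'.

Start: bits=00000000000
After insert 'bat': sets bits 4 6 -> bits=00001010000
After insert 'owl': sets bits 2 9 -> bits=00101010010
insert 'yak' would touch bits 5 9; currently bit5=0, bit9=1
Bits that are 0 among those (would change 0->1): 5

Answer: 5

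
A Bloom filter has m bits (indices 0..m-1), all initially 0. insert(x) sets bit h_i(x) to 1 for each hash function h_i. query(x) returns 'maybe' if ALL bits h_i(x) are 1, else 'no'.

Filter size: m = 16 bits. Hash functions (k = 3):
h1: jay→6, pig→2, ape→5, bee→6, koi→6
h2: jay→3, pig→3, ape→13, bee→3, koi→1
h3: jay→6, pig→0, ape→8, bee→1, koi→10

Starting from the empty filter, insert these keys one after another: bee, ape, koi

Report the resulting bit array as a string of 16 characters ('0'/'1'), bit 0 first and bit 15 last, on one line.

Answer: 0101011010100100

Derivation:
Start: bits=0000000000000000
After insert 'bee': sets bits 1 3 6 -> bits=0101001000000000
After insert 'ape': sets bits 5 8 13 -> bits=0101011010000100
After insert 'koi': sets bits 1 6 10 -> bits=0101011010100100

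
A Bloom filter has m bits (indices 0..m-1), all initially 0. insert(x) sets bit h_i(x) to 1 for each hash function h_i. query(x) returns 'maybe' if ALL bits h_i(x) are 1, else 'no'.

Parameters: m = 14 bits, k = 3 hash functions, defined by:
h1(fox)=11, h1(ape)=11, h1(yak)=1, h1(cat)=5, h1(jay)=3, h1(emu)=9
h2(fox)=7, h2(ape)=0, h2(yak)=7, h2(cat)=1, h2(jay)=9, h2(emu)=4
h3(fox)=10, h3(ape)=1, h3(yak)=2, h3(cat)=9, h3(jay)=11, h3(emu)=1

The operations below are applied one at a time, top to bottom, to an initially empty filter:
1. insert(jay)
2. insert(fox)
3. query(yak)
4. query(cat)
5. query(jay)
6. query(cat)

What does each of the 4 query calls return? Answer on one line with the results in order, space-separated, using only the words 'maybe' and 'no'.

Answer: no no maybe no

Derivation:
Start: bits=00000000000000
Op 1: insert jay -> sets bits 3 9 11 -> bits=00010000010100
Op 2: insert fox -> sets bits 7 10 11 -> bits=00010001011100
Op 3: query yak -> checks bit1=0, bit2=0, bit7=1 (has a 0) -> no
Op 4: query cat -> checks bit1=0, bit5=0, bit9=1 (has a 0) -> no
Op 5: query jay -> checks bit3=1, bit9=1, bit11=1 (all 1) -> maybe
Op 6: query cat -> checks bit1=0, bit5=0, bit9=1 (has a 0) -> no
Query results in order: no no maybe no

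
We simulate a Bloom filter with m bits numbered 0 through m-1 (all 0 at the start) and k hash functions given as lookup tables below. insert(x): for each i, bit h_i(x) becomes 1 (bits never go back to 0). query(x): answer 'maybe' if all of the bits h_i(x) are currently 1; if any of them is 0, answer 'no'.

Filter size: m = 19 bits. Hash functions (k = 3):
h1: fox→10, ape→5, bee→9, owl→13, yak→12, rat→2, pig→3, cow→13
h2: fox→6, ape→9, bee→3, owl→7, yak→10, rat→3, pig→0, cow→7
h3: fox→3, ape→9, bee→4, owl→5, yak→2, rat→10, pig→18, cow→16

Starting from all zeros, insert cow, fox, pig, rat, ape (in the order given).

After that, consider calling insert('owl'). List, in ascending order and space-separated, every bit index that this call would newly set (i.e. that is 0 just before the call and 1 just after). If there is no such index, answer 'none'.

Start: bits=0000000000000000000
After insert 'cow': sets bits 7 13 16 -> bits=0000000100000100100
After insert 'fox': sets bits 3 6 10 -> bits=0001001100100100100
After insert 'pig': sets bits 0 3 18 -> bits=1001001100100100101
After insert 'rat': sets bits 2 3 10 -> bits=1011001100100100101
After insert 'ape': sets bits 5 9 -> bits=1011011101100100101
insert 'owl' would touch bits 5 7 13; currently bit5=1, bit7=1, bit13=1
Bits that are 0 among those (would change 0->1): none

Answer: none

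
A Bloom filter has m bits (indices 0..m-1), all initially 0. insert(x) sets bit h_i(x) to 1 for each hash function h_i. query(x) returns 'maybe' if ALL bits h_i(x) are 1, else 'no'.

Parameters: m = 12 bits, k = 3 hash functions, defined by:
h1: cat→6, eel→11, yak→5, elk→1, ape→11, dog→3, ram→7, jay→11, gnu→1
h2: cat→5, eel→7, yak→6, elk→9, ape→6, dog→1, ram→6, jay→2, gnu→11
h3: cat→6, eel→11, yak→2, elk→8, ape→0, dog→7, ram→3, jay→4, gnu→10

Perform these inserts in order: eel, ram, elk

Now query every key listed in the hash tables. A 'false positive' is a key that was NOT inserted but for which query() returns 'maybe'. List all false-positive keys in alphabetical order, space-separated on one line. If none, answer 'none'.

Start: bits=000000000000
After insert 'eel': sets bits 7 11 -> bits=000000010001
After insert 'ram': sets bits 3 6 7 -> bits=000100110001
After insert 'elk': sets bits 1 8 9 -> bits=010100111101
Not inserted: ape cat dog gnu jay yak — query each against bits=010100111101:
query ape: checks bit0=0, bit6=1, bit11=1 (has a 0) -> no => not a false positive
query cat: checks bit5=0, bit6=1 (has a 0) -> no => not a false positive
query dog: checks bit1=1, bit3=1, bit7=1 (all 1) -> maybe => FALSE POSITIVE
query gnu: checks bit1=1, bit10=0, bit11=1 (has a 0) -> no => not a false positive
query jay: checks bit2=0, bit4=0, bit11=1 (has a 0) -> no => not a false positive
query yak: checks bit2=0, bit5=0, bit6=1 (has a 0) -> no => not a false positive
False positives (alphabetical): dog

Answer: dog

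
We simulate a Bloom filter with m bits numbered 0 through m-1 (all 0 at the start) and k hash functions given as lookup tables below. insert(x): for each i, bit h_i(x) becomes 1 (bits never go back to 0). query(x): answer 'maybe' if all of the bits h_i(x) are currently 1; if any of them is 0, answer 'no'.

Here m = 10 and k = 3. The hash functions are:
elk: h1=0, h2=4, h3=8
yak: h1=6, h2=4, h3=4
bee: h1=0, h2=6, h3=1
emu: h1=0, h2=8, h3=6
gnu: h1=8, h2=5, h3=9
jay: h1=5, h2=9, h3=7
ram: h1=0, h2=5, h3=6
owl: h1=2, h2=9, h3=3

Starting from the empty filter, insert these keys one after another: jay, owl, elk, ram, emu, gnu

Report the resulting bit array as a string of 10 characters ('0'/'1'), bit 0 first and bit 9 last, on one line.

Start: bits=0000000000
After insert 'jay': sets bits 5 7 9 -> bits=0000010101
After insert 'owl': sets bits 2 3 9 -> bits=0011010101
After insert 'elk': sets bits 0 4 8 -> bits=1011110111
After insert 'ram': sets bits 0 5 6 -> bits=1011111111
After insert 'emu': sets bits 0 6 8 -> bits=1011111111
After insert 'gnu': sets bits 5 8 9 -> bits=1011111111

Answer: 1011111111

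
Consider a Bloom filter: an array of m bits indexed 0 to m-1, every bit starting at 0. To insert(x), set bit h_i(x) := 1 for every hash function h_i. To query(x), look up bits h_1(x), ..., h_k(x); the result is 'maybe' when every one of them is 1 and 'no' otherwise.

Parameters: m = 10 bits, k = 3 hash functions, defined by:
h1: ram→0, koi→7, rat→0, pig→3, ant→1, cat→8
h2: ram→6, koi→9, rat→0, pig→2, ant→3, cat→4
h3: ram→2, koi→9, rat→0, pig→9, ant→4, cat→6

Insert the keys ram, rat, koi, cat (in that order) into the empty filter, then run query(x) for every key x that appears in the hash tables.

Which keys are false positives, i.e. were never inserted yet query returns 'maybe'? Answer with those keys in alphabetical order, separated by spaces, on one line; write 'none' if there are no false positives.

Answer: none

Derivation:
Start: bits=0000000000
After insert 'ram': sets bits 0 2 6 -> bits=1010001000
After insert 'rat': sets bits 0 -> bits=1010001000
After insert 'koi': sets bits 7 9 -> bits=1010001101
After insert 'cat': sets bits 4 6 8 -> bits=1010101111
Not inserted: ant pig — query each against bits=1010101111:
query ant: checks bit1=0, bit3=0, bit4=1 (has a 0) -> no => not a false positive
query pig: checks bit2=1, bit3=0, bit9=1 (has a 0) -> no => not a false positive
False positives (alphabetical): none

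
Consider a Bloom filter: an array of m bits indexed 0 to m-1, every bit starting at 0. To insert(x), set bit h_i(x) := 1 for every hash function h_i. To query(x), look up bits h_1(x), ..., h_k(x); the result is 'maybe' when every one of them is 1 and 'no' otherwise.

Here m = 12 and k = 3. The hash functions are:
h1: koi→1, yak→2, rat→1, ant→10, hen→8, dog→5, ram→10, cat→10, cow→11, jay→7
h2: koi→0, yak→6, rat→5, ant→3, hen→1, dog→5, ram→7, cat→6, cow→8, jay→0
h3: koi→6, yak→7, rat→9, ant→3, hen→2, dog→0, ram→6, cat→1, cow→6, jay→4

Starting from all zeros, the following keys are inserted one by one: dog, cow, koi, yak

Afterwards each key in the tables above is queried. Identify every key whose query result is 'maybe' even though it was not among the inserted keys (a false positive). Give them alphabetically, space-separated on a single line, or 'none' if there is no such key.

Answer: hen

Derivation:
Start: bits=000000000000
After insert 'dog': sets bits 0 5 -> bits=100001000000
After insert 'cow': sets bits 6 8 11 -> bits=100001101001
After insert 'koi': sets bits 0 1 6 -> bits=110001101001
After insert 'yak': sets bits 2 6 7 -> bits=111001111001
Not inserted: ant cat hen jay ram rat — query each against bits=111001111001:
query ant: checks bit3=0, bit10=0 (has a 0) -> no => not a false positive
query cat: checks bit1=1, bit6=1, bit10=0 (has a 0) -> no => not a false positive
query hen: checks bit1=1, bit2=1, bit8=1 (all 1) -> maybe => FALSE POSITIVE
query jay: checks bit0=1, bit4=0, bit7=1 (has a 0) -> no => not a false positive
query ram: checks bit6=1, bit7=1, bit10=0 (has a 0) -> no => not a false positive
query rat: checks bit1=1, bit5=1, bit9=0 (has a 0) -> no => not a false positive
False positives (alphabetical): hen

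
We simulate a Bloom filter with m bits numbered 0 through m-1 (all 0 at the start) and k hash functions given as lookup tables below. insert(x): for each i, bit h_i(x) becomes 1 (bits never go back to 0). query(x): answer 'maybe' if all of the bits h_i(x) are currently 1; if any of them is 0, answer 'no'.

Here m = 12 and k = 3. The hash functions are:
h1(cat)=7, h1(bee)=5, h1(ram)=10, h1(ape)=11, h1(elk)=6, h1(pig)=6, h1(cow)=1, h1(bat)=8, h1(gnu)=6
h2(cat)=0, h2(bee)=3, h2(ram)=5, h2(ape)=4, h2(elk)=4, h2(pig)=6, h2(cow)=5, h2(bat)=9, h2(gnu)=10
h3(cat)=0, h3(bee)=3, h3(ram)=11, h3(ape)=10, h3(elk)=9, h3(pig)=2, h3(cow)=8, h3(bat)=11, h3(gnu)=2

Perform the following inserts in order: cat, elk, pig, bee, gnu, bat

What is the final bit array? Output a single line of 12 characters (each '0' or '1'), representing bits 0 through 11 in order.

Start: bits=000000000000
After insert 'cat': sets bits 0 7 -> bits=100000010000
After insert 'elk': sets bits 4 6 9 -> bits=100010110100
After insert 'pig': sets bits 2 6 -> bits=101010110100
After insert 'bee': sets bits 3 5 -> bits=101111110100
After insert 'gnu': sets bits 2 6 10 -> bits=101111110110
After insert 'bat': sets bits 8 9 11 -> bits=101111111111

Answer: 101111111111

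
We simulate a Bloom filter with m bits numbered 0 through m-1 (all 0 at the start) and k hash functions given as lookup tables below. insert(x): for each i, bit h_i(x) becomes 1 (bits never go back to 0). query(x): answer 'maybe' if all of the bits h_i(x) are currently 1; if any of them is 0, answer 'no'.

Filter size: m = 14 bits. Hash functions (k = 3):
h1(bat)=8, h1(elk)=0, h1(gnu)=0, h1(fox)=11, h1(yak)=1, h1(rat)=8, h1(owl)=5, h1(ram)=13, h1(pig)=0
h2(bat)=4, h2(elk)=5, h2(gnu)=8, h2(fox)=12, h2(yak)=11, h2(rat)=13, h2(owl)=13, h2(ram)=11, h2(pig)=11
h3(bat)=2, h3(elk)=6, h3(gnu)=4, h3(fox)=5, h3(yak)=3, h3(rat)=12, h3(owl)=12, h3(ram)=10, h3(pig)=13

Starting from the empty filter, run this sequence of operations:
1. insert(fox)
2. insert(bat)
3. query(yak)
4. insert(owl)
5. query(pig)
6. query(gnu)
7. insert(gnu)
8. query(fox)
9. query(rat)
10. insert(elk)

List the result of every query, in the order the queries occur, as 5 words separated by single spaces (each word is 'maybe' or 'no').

Answer: no no no maybe maybe

Derivation:
Start: bits=00000000000000
Op 1: insert fox -> sets bits 5 11 12 -> bits=00000100000110
Op 2: insert bat -> sets bits 2 4 8 -> bits=00101100100110
Op 3: query yak -> checks bit1=0, bit3=0, bit11=1 (has a 0) -> no
Op 4: insert owl -> sets bits 5 12 13 -> bits=00101100100111
Op 5: query pig -> checks bit0=0, bit11=1, bit13=1 (has a 0) -> no
Op 6: query gnu -> checks bit0=0, bit4=1, bit8=1 (has a 0) -> no
Op 7: insert gnu -> sets bits 0 4 8 -> bits=10101100100111
Op 8: query fox -> checks bit5=1, bit11=1, bit12=1 (all 1) -> maybe
Op 9: query rat -> checks bit8=1, bit12=1, bit13=1 (all 1) -> maybe
Op 10: insert elk -> sets bits 0 5 6 -> bits=10101110100111
Query results in order: no no no maybe maybe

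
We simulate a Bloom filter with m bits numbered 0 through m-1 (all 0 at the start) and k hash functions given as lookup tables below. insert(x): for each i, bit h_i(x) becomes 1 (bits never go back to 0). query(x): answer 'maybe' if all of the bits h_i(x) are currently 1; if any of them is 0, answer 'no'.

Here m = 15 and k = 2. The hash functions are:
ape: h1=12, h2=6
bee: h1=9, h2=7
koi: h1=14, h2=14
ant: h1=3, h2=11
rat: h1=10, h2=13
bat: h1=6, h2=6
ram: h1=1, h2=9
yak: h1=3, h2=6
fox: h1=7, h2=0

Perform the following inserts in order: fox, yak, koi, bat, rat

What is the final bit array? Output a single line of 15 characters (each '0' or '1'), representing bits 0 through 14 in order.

Start: bits=000000000000000
After insert 'fox': sets bits 0 7 -> bits=100000010000000
After insert 'yak': sets bits 3 6 -> bits=100100110000000
After insert 'koi': sets bits 14 -> bits=100100110000001
After insert 'bat': sets bits 6 -> bits=100100110000001
After insert 'rat': sets bits 10 13 -> bits=100100110010011

Answer: 100100110010011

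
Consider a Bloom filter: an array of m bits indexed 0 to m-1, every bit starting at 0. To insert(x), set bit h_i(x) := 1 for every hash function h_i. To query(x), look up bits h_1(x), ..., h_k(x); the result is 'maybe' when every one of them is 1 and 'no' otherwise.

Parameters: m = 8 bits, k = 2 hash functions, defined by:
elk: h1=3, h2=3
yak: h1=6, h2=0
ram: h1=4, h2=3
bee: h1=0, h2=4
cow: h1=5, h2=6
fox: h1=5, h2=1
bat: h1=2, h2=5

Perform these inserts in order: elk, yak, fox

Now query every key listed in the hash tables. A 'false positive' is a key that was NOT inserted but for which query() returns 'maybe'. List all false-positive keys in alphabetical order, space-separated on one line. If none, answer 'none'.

Answer: cow

Derivation:
Start: bits=00000000
After insert 'elk': sets bits 3 -> bits=00010000
After insert 'yak': sets bits 0 6 -> bits=10010010
After insert 'fox': sets bits 1 5 -> bits=11010110
Not inserted: bat bee cow ram — query each against bits=11010110:
query bat: checks bit2=0, bit5=1 (has a 0) -> no => not a false positive
query bee: checks bit0=1, bit4=0 (has a 0) -> no => not a false positive
query cow: checks bit5=1, bit6=1 (all 1) -> maybe => FALSE POSITIVE
query ram: checks bit3=1, bit4=0 (has a 0) -> no => not a false positive
False positives (alphabetical): cow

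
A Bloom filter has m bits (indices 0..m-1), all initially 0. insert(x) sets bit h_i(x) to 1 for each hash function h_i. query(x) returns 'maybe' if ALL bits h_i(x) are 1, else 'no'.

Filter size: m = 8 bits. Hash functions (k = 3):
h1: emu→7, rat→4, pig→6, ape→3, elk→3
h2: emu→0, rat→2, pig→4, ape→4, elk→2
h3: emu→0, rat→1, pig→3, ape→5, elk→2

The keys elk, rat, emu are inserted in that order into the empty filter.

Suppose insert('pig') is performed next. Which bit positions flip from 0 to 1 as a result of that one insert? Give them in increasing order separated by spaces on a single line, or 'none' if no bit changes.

Answer: 6

Derivation:
Start: bits=00000000
After insert 'elk': sets bits 2 3 -> bits=00110000
After insert 'rat': sets bits 1 2 4 -> bits=01111000
After insert 'emu': sets bits 0 7 -> bits=11111001
insert 'pig' would touch bits 3 4 6; currently bit3=1, bit4=1, bit6=0
Bits that are 0 among those (would change 0->1): 6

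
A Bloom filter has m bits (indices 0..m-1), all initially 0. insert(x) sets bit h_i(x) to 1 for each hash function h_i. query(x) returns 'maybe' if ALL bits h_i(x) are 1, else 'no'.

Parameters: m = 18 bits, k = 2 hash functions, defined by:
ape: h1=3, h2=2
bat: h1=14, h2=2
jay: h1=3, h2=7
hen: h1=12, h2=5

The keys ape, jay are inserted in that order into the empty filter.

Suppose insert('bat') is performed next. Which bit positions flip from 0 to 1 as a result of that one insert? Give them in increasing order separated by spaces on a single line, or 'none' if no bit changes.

Start: bits=000000000000000000
After insert 'ape': sets bits 2 3 -> bits=001100000000000000
After insert 'jay': sets bits 3 7 -> bits=001100010000000000
insert 'bat' would touch bits 2 14; currently bit2=1, bit14=0
Bits that are 0 among those (would change 0->1): 14

Answer: 14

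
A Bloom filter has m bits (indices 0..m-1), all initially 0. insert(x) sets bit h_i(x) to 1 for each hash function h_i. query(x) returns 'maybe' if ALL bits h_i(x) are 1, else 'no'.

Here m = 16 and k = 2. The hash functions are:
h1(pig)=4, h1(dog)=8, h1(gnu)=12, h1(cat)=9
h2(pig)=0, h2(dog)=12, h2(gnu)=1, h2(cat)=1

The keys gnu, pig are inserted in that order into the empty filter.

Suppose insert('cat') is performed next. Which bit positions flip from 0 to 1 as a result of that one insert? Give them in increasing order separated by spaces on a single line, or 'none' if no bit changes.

Answer: 9

Derivation:
Start: bits=0000000000000000
After insert 'gnu': sets bits 1 12 -> bits=0100000000001000
After insert 'pig': sets bits 0 4 -> bits=1100100000001000
insert 'cat' would touch bits 1 9; currently bit1=1, bit9=0
Bits that are 0 among those (would change 0->1): 9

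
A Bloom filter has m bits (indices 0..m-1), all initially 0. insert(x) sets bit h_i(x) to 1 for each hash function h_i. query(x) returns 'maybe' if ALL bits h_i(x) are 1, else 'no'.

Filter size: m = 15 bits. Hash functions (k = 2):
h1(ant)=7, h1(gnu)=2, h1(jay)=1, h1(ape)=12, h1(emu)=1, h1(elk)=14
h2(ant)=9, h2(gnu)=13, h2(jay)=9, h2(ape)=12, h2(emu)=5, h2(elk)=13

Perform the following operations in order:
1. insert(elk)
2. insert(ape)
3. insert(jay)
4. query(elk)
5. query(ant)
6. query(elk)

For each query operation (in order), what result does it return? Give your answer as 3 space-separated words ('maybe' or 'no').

Start: bits=000000000000000
Op 1: insert elk -> sets bits 13 14 -> bits=000000000000011
Op 2: insert ape -> sets bits 12 -> bits=000000000000111
Op 3: insert jay -> sets bits 1 9 -> bits=010000000100111
Op 4: query elk -> checks bit13=1, bit14=1 (all 1) -> maybe
Op 5: query ant -> checks bit7=0, bit9=1 (has a 0) -> no
Op 6: query elk -> checks bit13=1, bit14=1 (all 1) -> maybe
Query results in order: maybe no maybe

Answer: maybe no maybe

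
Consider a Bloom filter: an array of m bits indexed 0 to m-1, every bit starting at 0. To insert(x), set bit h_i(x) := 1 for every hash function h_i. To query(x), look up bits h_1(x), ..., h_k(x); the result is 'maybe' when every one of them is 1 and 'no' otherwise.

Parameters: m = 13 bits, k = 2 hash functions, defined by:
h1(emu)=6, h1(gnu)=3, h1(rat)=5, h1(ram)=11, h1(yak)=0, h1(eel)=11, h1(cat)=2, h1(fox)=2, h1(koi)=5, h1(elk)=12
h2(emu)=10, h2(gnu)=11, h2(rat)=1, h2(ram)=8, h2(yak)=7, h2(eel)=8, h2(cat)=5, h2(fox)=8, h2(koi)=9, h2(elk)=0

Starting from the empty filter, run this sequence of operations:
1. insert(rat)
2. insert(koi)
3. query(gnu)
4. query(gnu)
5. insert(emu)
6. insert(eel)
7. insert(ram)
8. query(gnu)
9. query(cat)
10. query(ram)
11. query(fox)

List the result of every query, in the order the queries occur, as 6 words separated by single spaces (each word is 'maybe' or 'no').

Start: bits=0000000000000
Op 1: insert rat -> sets bits 1 5 -> bits=0100010000000
Op 2: insert koi -> sets bits 5 9 -> bits=0100010001000
Op 3: query gnu -> checks bit3=0, bit11=0 (has a 0) -> no
Op 4: query gnu -> checks bit3=0, bit11=0 (has a 0) -> no
Op 5: insert emu -> sets bits 6 10 -> bits=0100011001100
Op 6: insert eel -> sets bits 8 11 -> bits=0100011011110
Op 7: insert ram -> sets bits 8 11 -> bits=0100011011110
Op 8: query gnu -> checks bit3=0, bit11=1 (has a 0) -> no
Op 9: query cat -> checks bit2=0, bit5=1 (has a 0) -> no
Op 10: query ram -> checks bit8=1, bit11=1 (all 1) -> maybe
Op 11: query fox -> checks bit2=0, bit8=1 (has a 0) -> no
Query results in order: no no no no maybe no

Answer: no no no no maybe no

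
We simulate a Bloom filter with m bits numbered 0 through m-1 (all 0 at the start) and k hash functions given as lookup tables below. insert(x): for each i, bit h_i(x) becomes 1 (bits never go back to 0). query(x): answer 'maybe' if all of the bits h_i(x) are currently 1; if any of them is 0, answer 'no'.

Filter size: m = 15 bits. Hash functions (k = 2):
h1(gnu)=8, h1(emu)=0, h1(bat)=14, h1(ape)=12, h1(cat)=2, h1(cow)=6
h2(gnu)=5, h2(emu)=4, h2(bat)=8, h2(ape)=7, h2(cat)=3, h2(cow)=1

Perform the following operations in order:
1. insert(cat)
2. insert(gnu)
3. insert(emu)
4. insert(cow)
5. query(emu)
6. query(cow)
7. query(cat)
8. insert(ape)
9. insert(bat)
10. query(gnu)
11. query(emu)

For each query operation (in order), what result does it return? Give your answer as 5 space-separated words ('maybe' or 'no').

Start: bits=000000000000000
Op 1: insert cat -> sets bits 2 3 -> bits=001100000000000
Op 2: insert gnu -> sets bits 5 8 -> bits=001101001000000
Op 3: insert emu -> sets bits 0 4 -> bits=101111001000000
Op 4: insert cow -> sets bits 1 6 -> bits=111111101000000
Op 5: query emu -> checks bit0=1, bit4=1 (all 1) -> maybe
Op 6: query cow -> checks bit1=1, bit6=1 (all 1) -> maybe
Op 7: query cat -> checks bit2=1, bit3=1 (all 1) -> maybe
Op 8: insert ape -> sets bits 7 12 -> bits=111111111000100
Op 9: insert bat -> sets bits 8 14 -> bits=111111111000101
Op 10: query gnu -> checks bit5=1, bit8=1 (all 1) -> maybe
Op 11: query emu -> checks bit0=1, bit4=1 (all 1) -> maybe
Query results in order: maybe maybe maybe maybe maybe

Answer: maybe maybe maybe maybe maybe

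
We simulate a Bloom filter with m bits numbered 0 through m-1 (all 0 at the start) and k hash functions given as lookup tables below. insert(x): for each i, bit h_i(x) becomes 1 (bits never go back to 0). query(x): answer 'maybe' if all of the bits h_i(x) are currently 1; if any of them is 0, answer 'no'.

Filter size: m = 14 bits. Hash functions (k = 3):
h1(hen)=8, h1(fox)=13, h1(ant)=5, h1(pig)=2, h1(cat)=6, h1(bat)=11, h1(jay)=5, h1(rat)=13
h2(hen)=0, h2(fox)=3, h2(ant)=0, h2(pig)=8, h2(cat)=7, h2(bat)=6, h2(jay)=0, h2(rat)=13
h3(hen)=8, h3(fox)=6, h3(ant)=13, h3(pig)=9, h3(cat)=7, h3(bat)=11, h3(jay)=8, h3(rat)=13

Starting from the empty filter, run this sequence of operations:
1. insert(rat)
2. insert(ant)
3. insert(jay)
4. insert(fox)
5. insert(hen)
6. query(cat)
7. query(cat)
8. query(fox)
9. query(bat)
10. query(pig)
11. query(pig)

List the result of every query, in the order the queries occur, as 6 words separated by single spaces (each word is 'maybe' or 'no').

Start: bits=00000000000000
Op 1: insert rat -> sets bits 13 -> bits=00000000000001
Op 2: insert ant -> sets bits 0 5 13 -> bits=10000100000001
Op 3: insert jay -> sets bits 0 5 8 -> bits=10000100100001
Op 4: insert fox -> sets bits 3 6 13 -> bits=10010110100001
Op 5: insert hen -> sets bits 0 8 -> bits=10010110100001
Op 6: query cat -> checks bit6=1, bit7=0 (has a 0) -> no
Op 7: query cat -> checks bit6=1, bit7=0 (has a 0) -> no
Op 8: query fox -> checks bit3=1, bit6=1, bit13=1 (all 1) -> maybe
Op 9: query bat -> checks bit6=1, bit11=0 (has a 0) -> no
Op 10: query pig -> checks bit2=0, bit8=1, bit9=0 (has a 0) -> no
Op 11: query pig -> checks bit2=0, bit8=1, bit9=0 (has a 0) -> no
Query results in order: no no maybe no no no

Answer: no no maybe no no no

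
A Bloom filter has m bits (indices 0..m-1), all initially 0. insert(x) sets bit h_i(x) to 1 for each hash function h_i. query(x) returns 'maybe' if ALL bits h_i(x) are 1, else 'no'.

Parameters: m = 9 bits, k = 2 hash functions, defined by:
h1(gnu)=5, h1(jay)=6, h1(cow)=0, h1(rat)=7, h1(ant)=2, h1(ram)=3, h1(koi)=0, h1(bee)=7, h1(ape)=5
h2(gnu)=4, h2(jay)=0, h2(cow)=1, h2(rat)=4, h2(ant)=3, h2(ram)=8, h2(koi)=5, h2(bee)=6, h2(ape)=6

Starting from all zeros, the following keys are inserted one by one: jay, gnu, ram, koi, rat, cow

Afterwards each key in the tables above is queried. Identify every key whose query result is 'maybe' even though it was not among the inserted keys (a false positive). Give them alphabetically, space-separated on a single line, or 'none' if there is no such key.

Answer: ape bee

Derivation:
Start: bits=000000000
After insert 'jay': sets bits 0 6 -> bits=100000100
After insert 'gnu': sets bits 4 5 -> bits=100011100
After insert 'ram': sets bits 3 8 -> bits=100111101
After insert 'koi': sets bits 0 5 -> bits=100111101
After insert 'rat': sets bits 4 7 -> bits=100111111
After insert 'cow': sets bits 0 1 -> bits=110111111
Not inserted: ant ape bee — query each against bits=110111111:
query ant: checks bit2=0, bit3=1 (has a 0) -> no => not a false positive
query ape: checks bit5=1, bit6=1 (all 1) -> maybe => FALSE POSITIVE
query bee: checks bit6=1, bit7=1 (all 1) -> maybe => FALSE POSITIVE
False positives (alphabetical): ape bee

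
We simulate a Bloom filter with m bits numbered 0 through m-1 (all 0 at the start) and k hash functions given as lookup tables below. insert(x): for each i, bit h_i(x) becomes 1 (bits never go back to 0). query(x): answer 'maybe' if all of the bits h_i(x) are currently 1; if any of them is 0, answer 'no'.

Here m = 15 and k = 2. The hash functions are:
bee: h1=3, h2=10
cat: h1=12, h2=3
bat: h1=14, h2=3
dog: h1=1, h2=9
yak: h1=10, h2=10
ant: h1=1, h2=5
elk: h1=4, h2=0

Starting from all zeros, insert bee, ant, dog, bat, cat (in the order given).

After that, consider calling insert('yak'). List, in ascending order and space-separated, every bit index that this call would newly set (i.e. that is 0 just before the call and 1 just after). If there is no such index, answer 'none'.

Answer: none

Derivation:
Start: bits=000000000000000
After insert 'bee': sets bits 3 10 -> bits=000100000010000
After insert 'ant': sets bits 1 5 -> bits=010101000010000
After insert 'dog': sets bits 1 9 -> bits=010101000110000
After insert 'bat': sets bits 3 14 -> bits=010101000110001
After insert 'cat': sets bits 3 12 -> bits=010101000110101
insert 'yak' would touch bits 10; currently bit10=1
Bits that are 0 among those (would change 0->1): none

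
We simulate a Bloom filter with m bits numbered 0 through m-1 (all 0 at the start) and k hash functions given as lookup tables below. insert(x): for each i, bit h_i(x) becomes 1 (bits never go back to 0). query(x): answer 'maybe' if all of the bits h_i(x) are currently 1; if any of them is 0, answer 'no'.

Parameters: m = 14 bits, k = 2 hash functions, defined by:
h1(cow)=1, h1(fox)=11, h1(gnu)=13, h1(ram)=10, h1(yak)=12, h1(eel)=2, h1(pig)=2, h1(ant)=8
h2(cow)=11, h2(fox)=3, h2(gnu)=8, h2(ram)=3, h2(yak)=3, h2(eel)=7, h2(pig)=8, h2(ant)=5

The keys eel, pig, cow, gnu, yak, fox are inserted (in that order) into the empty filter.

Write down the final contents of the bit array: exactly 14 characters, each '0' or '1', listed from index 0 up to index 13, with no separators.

Start: bits=00000000000000
After insert 'eel': sets bits 2 7 -> bits=00100001000000
After insert 'pig': sets bits 2 8 -> bits=00100001100000
After insert 'cow': sets bits 1 11 -> bits=01100001100100
After insert 'gnu': sets bits 8 13 -> bits=01100001100101
After insert 'yak': sets bits 3 12 -> bits=01110001100111
After insert 'fox': sets bits 3 11 -> bits=01110001100111

Answer: 01110001100111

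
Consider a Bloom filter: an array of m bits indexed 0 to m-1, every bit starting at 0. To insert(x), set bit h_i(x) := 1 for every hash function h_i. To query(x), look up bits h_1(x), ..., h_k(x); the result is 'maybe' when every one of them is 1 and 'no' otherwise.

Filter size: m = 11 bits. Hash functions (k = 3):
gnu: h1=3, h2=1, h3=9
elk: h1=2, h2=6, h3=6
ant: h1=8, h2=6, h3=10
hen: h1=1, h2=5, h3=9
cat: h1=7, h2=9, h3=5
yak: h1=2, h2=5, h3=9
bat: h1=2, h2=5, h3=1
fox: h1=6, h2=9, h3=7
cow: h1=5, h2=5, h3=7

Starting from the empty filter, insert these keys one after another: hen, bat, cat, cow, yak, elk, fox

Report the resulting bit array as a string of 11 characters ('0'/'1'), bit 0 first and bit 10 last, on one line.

Start: bits=00000000000
After insert 'hen': sets bits 1 5 9 -> bits=01000100010
After insert 'bat': sets bits 1 2 5 -> bits=01100100010
After insert 'cat': sets bits 5 7 9 -> bits=01100101010
After insert 'cow': sets bits 5 7 -> bits=01100101010
After insert 'yak': sets bits 2 5 9 -> bits=01100101010
After insert 'elk': sets bits 2 6 -> bits=01100111010
After insert 'fox': sets bits 6 7 9 -> bits=01100111010

Answer: 01100111010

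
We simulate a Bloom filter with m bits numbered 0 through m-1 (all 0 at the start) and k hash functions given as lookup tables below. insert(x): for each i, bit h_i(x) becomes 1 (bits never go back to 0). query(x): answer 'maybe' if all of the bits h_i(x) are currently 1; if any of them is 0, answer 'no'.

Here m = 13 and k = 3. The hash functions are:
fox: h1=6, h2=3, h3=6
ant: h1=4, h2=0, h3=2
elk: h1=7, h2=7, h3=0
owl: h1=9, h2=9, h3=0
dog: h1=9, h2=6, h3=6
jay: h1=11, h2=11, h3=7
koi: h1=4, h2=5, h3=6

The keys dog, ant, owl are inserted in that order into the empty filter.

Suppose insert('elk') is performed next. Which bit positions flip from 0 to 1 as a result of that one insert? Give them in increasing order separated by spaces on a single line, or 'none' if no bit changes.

Start: bits=0000000000000
After insert 'dog': sets bits 6 9 -> bits=0000001001000
After insert 'ant': sets bits 0 2 4 -> bits=1010101001000
After insert 'owl': sets bits 0 9 -> bits=1010101001000
insert 'elk' would touch bits 0 7; currently bit0=1, bit7=0
Bits that are 0 among those (would change 0->1): 7

Answer: 7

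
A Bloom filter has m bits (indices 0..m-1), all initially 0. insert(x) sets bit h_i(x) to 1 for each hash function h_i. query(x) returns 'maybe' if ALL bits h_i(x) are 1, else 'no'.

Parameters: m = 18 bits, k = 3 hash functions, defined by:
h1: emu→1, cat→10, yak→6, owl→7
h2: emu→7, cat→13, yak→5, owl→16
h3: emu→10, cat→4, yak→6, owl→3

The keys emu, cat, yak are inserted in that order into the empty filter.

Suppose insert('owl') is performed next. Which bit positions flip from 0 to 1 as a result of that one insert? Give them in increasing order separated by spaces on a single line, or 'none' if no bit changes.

Start: bits=000000000000000000
After insert 'emu': sets bits 1 7 10 -> bits=010000010010000000
After insert 'cat': sets bits 4 10 13 -> bits=010010010010010000
After insert 'yak': sets bits 5 6 -> bits=010011110010010000
insert 'owl' would touch bits 3 7 16; currently bit3=0, bit7=1, bit16=0
Bits that are 0 among those (would change 0->1): 3 16

Answer: 3 16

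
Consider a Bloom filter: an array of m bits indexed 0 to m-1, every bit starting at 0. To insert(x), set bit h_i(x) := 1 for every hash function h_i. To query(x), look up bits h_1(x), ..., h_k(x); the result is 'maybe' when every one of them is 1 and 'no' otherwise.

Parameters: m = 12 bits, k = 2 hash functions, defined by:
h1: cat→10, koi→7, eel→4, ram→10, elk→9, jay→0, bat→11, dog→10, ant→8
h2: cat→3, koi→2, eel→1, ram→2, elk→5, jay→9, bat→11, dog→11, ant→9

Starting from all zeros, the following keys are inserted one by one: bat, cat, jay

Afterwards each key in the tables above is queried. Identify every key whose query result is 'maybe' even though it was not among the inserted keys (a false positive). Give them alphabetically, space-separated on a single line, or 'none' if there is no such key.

Start: bits=000000000000
After insert 'bat': sets bits 11 -> bits=000000000001
After insert 'cat': sets bits 3 10 -> bits=000100000011
After insert 'jay': sets bits 0 9 -> bits=100100000111
Not inserted: ant dog eel elk koi ram — query each against bits=100100000111:
query ant: checks bit8=0, bit9=1 (has a 0) -> no => not a false positive
query dog: checks bit10=1, bit11=1 (all 1) -> maybe => FALSE POSITIVE
query eel: checks bit1=0, bit4=0 (has a 0) -> no => not a false positive
query elk: checks bit5=0, bit9=1 (has a 0) -> no => not a false positive
query koi: checks bit2=0, bit7=0 (has a 0) -> no => not a false positive
query ram: checks bit2=0, bit10=1 (has a 0) -> no => not a false positive
False positives (alphabetical): dog

Answer: dog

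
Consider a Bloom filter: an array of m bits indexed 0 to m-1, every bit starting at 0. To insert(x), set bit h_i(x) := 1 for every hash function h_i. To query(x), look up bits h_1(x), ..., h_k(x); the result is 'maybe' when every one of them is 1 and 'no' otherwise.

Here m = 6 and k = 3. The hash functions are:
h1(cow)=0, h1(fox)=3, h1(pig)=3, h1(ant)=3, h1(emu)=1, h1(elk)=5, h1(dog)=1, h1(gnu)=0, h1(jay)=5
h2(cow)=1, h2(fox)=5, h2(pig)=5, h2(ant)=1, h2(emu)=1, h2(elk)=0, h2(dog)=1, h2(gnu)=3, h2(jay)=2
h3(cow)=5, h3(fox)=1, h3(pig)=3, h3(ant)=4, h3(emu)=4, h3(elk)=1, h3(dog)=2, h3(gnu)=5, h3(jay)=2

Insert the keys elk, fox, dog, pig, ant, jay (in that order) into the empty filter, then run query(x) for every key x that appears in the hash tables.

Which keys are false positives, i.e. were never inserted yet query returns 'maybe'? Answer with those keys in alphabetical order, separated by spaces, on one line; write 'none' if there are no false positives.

Start: bits=000000
After insert 'elk': sets bits 0 1 5 -> bits=110001
After insert 'fox': sets bits 1 3 5 -> bits=110101
After insert 'dog': sets bits 1 2 -> bits=111101
After insert 'pig': sets bits 3 5 -> bits=111101
After insert 'ant': sets bits 1 3 4 -> bits=111111
After insert 'jay': sets bits 2 5 -> bits=111111
Not inserted: cow emu gnu — query each against bits=111111:
query cow: checks bit0=1, bit1=1, bit5=1 (all 1) -> maybe => FALSE POSITIVE
query emu: checks bit1=1, bit4=1 (all 1) -> maybe => FALSE POSITIVE
query gnu: checks bit0=1, bit3=1, bit5=1 (all 1) -> maybe => FALSE POSITIVE
False positives (alphabetical): cow emu gnu

Answer: cow emu gnu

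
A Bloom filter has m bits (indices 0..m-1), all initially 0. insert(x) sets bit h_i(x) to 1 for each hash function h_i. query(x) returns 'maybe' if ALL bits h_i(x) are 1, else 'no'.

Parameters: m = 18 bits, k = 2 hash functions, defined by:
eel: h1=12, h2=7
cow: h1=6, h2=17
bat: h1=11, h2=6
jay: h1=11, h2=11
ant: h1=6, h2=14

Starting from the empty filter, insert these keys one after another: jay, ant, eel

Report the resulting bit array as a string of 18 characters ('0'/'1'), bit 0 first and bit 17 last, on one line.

Answer: 000000110001101000

Derivation:
Start: bits=000000000000000000
After insert 'jay': sets bits 11 -> bits=000000000001000000
After insert 'ant': sets bits 6 14 -> bits=000000100001001000
After insert 'eel': sets bits 7 12 -> bits=000000110001101000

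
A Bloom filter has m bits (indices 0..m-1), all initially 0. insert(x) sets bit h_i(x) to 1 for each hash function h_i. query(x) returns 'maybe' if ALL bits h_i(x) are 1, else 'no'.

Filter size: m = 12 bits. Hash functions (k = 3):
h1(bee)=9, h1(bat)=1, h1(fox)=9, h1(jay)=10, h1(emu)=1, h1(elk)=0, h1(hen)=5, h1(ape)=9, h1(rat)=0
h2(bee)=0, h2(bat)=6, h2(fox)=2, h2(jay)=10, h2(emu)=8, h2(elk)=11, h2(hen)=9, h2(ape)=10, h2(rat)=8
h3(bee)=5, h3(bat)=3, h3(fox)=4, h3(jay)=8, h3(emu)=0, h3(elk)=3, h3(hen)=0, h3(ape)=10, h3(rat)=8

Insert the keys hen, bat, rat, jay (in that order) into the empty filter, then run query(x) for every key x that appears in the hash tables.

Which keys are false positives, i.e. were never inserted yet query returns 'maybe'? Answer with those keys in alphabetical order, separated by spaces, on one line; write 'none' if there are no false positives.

Answer: ape bee emu

Derivation:
Start: bits=000000000000
After insert 'hen': sets bits 0 5 9 -> bits=100001000100
After insert 'bat': sets bits 1 3 6 -> bits=110101100100
After insert 'rat': sets bits 0 8 -> bits=110101101100
After insert 'jay': sets bits 8 10 -> bits=110101101110
Not inserted: ape bee elk emu fox — query each against bits=110101101110:
query ape: checks bit9=1, bit10=1 (all 1) -> maybe => FALSE POSITIVE
query bee: checks bit0=1, bit5=1, bit9=1 (all 1) -> maybe => FALSE POSITIVE
query elk: checks bit0=1, bit3=1, bit11=0 (has a 0) -> no => not a false positive
query emu: checks bit0=1, bit1=1, bit8=1 (all 1) -> maybe => FALSE POSITIVE
query fox: checks bit2=0, bit4=0, bit9=1 (has a 0) -> no => not a false positive
False positives (alphabetical): ape bee emu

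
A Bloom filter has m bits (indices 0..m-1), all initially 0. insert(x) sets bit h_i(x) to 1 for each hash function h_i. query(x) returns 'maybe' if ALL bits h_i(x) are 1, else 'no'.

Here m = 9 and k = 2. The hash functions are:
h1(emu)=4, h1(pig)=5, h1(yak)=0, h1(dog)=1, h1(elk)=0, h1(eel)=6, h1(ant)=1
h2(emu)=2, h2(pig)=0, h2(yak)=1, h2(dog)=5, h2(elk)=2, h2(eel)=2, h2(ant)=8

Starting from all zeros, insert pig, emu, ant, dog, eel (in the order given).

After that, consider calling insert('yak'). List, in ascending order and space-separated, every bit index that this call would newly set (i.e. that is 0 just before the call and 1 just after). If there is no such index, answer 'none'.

Start: bits=000000000
After insert 'pig': sets bits 0 5 -> bits=100001000
After insert 'emu': sets bits 2 4 -> bits=101011000
After insert 'ant': sets bits 1 8 -> bits=111011001
After insert 'dog': sets bits 1 5 -> bits=111011001
After insert 'eel': sets bits 2 6 -> bits=111011101
insert 'yak' would touch bits 0 1; currently bit0=1, bit1=1
Bits that are 0 among those (would change 0->1): none

Answer: none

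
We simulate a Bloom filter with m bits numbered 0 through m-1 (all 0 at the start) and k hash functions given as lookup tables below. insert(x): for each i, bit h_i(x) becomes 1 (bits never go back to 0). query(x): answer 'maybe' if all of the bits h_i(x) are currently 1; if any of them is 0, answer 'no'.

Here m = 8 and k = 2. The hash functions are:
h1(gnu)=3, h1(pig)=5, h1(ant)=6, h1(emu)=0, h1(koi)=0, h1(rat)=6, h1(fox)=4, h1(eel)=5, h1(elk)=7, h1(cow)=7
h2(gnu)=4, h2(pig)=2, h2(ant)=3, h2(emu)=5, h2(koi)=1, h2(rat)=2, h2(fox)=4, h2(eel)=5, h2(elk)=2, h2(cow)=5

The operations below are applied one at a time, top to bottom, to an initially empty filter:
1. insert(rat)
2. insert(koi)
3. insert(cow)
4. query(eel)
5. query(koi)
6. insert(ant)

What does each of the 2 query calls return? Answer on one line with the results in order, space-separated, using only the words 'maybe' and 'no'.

Answer: maybe maybe

Derivation:
Start: bits=00000000
Op 1: insert rat -> sets bits 2 6 -> bits=00100010
Op 2: insert koi -> sets bits 0 1 -> bits=11100010
Op 3: insert cow -> sets bits 5 7 -> bits=11100111
Op 4: query eel -> checks bit5=1 (all 1) -> maybe
Op 5: query koi -> checks bit0=1, bit1=1 (all 1) -> maybe
Op 6: insert ant -> sets bits 3 6 -> bits=11110111
Query results in order: maybe maybe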